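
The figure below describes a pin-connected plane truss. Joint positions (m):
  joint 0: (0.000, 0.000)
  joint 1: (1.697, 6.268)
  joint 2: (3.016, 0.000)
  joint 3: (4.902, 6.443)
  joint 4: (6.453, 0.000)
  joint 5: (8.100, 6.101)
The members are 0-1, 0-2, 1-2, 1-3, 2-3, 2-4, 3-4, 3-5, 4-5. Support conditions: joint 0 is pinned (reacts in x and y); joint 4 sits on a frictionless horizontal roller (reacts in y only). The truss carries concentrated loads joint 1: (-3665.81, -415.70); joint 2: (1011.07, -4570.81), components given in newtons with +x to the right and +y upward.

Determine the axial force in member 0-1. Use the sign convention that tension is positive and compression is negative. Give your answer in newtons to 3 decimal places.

-6528.473

N=6 nodes, M=9 members, R=3 reactions → 2N=12, M+R=12
member 0 (0-1): L=6.4937, (cx,cy)=(0.2613,0.9652)
member 1 (0-2): L=3.0160, (cx,cy)=(1.0000,0.0000)
member 2 (1-2): L=6.4053, (cx,cy)=(0.2059,-0.9786)
member 3 (1-3): L=3.2098, (cx,cy)=(0.9985,0.0545)
member 4 (2-3): L=6.7134, (cx,cy)=(0.2809,0.9597)
member 5 (2-4): L=3.4370, (cx,cy)=(1.0000,0.0000)
member 6 (3-4): L=6.6271, (cx,cy)=(0.2340,-0.9722)
member 7 (3-5): L=3.2162, (cx,cy)=(0.9943,-0.1063)
member 8 (4-5): L=6.3194, (cx,cy)=(0.2606,0.9654)
solve A·x = −loads:
  F[0-1] = -6528.4731 N (compression)
  F[0-2] = -948.6425 N (compression)
  F[1-2] = +6054.5918 N (tension)
  F[1-3] = +713.9891 N (tension)
  F[2-3] = -1410.8376 N (compression)
  F[2-4] = -316.5774 N (compression)
  F[3-4] = +1352.6601 N (tension)
  F[3-5] = +0.0000 N (tension)
  F[4-5] = -0.0000 N (compression)
  Rx@0 = +2654.7400 N
  Ry@0 = +6301.6024 N
  Ry@4 = -1315.0924 N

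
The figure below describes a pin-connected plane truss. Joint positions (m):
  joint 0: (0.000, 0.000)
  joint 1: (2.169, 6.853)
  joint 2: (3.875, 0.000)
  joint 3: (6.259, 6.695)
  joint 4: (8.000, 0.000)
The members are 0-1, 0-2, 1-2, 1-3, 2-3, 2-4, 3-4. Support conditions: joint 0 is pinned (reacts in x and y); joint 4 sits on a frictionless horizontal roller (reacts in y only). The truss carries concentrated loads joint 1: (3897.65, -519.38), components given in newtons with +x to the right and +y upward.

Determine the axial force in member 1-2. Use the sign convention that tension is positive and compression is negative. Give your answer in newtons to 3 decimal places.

N=5 nodes, M=7 members, R=3 reactions → 2N=10, M+R=10
member 0 (0-1): L=7.1881, (cx,cy)=(0.3018,0.9534)
member 1 (0-2): L=3.8750, (cx,cy)=(1.0000,0.0000)
member 2 (1-2): L=7.0622, (cx,cy)=(0.2416,-0.9704)
member 3 (1-3): L=4.0931, (cx,cy)=(0.9993,-0.0386)
member 4 (2-3): L=7.1068, (cx,cy)=(0.3355,0.9421)
member 5 (2-4): L=4.1250, (cx,cy)=(1.0000,0.0000)
member 6 (3-4): L=6.9177, (cx,cy)=(0.2517,-0.9678)
solve A·x = −loads:
  F[0-1] = +3104.9947 N (tension)
  F[0-2] = +2960.7163 N (tension)
  F[1-2] = -3501.6503 N (compression)
  F[1-3] = -2116.4025 N (compression)
  F[2-3] = +3606.9422 N (tension)
  F[2-4] = +904.8627 N (tension)
  F[3-4] = -3595.3693 N (compression)
  Rx@0 = -3897.6500 N
  Ry@0 = -2960.2613 N
  Ry@4 = +3479.6413 N

-3501.650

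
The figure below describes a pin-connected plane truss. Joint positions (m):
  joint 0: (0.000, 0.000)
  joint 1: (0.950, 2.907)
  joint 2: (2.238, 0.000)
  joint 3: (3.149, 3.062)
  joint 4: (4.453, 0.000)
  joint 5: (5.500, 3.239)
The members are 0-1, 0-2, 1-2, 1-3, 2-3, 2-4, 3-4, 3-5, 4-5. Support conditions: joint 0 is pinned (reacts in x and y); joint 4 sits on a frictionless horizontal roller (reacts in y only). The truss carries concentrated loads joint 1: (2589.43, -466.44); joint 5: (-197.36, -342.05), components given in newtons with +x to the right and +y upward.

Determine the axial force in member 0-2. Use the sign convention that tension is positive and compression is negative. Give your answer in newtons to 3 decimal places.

1980.186

N=6 nodes, M=9 members, R=3 reactions → 2N=12, M+R=12
member 0 (0-1): L=3.0583, (cx,cy)=(0.3106,0.9505)
member 1 (0-2): L=2.2380, (cx,cy)=(1.0000,0.0000)
member 2 (1-2): L=3.1796, (cx,cy)=(0.4051,-0.9143)
member 3 (1-3): L=2.2045, (cx,cy)=(0.9975,0.0703)
member 4 (2-3): L=3.1946, (cx,cy)=(0.2852,0.9585)
member 5 (2-4): L=2.2150, (cx,cy)=(1.0000,0.0000)
member 6 (3-4): L=3.3281, (cx,cy)=(0.3918,-0.9200)
member 7 (3-5): L=2.3577, (cx,cy)=(0.9972,0.0751)
member 8 (4-5): L=3.4040, (cx,cy)=(0.3076,0.9515)
solve A·x = −loads:
  F[0-1] = +1325.9607 N (tension)
  F[0-2] = +1980.1856 N (tension)
  F[1-2] = -1994.3063 N (compression)
  F[1-3] = -1373.0750 N (compression)
  F[2-3] = +1902.3379 N (tension)
  F[2-4] = +629.8373 N (tension)
  F[3-4] = -1884.1529 N (compression)
  F[3-5] = -89.2097 N (compression)
  F[4-5] = -352.4378 N (compression)
  Rx@0 = -2392.0700 N
  Ry@0 = -1260.3663 N
  Ry@4 = +2068.8563 N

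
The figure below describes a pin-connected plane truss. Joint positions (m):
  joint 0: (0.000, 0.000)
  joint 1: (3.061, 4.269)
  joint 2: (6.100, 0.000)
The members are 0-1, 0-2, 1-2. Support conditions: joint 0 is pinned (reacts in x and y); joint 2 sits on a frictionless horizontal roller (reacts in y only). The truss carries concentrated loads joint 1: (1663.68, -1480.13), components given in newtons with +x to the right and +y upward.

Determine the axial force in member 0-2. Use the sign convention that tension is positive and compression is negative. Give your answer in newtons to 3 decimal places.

1357.575

N=3 nodes, M=3 members, R=3 reactions → 2N=6, M+R=6
member 0 (0-1): L=5.2530, (cx,cy)=(0.5827,0.8127)
member 1 (0-2): L=6.1000, (cx,cy)=(1.0000,0.0000)
member 2 (1-2): L=5.2402, (cx,cy)=(0.5799,-0.8147)
solve A·x = −loads:
  F[0-1] = +525.3097 N (tension)
  F[0-2] = +1357.5747 N (tension)
  F[1-2] = -2340.8974 N (compression)
  Rx@0 = -1663.6800 N
  Ry@0 = -426.9074 N
  Ry@2 = +1907.0374 N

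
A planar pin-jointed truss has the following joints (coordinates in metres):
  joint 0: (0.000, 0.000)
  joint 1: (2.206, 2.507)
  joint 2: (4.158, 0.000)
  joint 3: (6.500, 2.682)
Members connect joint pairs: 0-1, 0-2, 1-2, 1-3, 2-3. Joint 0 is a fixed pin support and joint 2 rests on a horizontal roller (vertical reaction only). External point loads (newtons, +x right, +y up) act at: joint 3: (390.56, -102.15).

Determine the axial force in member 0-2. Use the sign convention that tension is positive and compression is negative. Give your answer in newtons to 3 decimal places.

N=4 nodes, M=5 members, R=3 reactions → 2N=8, M+R=8
member 0 (0-1): L=3.3394, (cx,cy)=(0.6606,0.7507)
member 1 (0-2): L=4.1580, (cx,cy)=(1.0000,0.0000)
member 2 (1-2): L=3.1773, (cx,cy)=(0.6144,-0.7890)
member 3 (1-3): L=4.2976, (cx,cy)=(0.9992,0.0407)
member 4 (2-3): L=3.5606, (cx,cy)=(0.6577,0.7532)
solve A·x = −loads:
  F[0-1] = +412.2025 N (tension)
  F[0-2] = +118.2586 N (tension)
  F[1-2] = -366.5030 N (compression)
  F[1-3] = +497.8771 N (tension)
  F[2-3] = -162.5303 N (compression)
  Rx@0 = -390.5600 N
  Ry@0 = -309.4558 N
  Ry@2 = +411.6058 N

118.259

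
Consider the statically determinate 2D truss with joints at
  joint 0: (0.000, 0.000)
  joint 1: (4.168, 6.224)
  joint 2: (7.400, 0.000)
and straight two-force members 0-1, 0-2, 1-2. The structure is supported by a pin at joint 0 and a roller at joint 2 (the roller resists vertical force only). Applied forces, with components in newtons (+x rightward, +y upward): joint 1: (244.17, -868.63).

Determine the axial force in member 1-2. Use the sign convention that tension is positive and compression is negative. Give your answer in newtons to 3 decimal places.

-782.686

N=3 nodes, M=3 members, R=3 reactions → 2N=6, M+R=6
member 0 (0-1): L=7.4907, (cx,cy)=(0.5564,0.8309)
member 1 (0-2): L=7.4000, (cx,cy)=(1.0000,0.0000)
member 2 (1-2): L=7.0131, (cx,cy)=(0.4608,-0.8875)
solve A·x = −loads:
  F[0-1] = -209.4278 N (compression)
  F[0-2] = +360.7007 N (tension)
  F[1-2] = -782.6860 N (compression)
  Rx@0 = -244.1700 N
  Ry@0 = +174.0133 N
  Ry@2 = +694.6167 N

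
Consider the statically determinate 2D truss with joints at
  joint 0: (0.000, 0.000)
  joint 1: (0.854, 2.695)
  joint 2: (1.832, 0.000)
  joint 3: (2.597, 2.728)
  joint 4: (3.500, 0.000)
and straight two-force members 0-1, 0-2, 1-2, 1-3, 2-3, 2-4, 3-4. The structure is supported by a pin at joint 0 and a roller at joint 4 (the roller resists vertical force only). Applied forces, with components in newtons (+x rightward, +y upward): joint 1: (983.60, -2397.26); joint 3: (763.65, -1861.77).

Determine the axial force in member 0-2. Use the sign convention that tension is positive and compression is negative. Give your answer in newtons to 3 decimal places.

2045.146

N=5 nodes, M=7 members, R=3 reactions → 2N=10, M+R=10
member 0 (0-1): L=2.8271, (cx,cy)=(0.3021,0.9533)
member 1 (0-2): L=1.8320, (cx,cy)=(1.0000,0.0000)
member 2 (1-2): L=2.8670, (cx,cy)=(0.3411,-0.9400)
member 3 (1-3): L=1.7433, (cx,cy)=(0.9998,0.0189)
member 4 (2-3): L=2.8332, (cx,cy)=(0.2700,0.9629)
member 5 (2-4): L=1.6680, (cx,cy)=(1.0000,0.0000)
member 6 (3-4): L=2.8736, (cx,cy)=(0.3142,-0.9493)
solve A·x = −loads:
  F[0-1] = -986.1529 N (compression)
  F[0-2] = +2045.1463 N (tension)
  F[1-2] = -1565.2168 N (compression)
  F[1-3] = -747.6928 N (compression)
  F[2-3] = +1528.0876 N (tension)
  F[2-4] = +1098.6105 N (tension)
  F[3-4] = -3496.0488 N (compression)
  Rx@0 = -1747.2500 N
  Ry@0 = +940.0826 N
  Ry@4 = +3318.9474 N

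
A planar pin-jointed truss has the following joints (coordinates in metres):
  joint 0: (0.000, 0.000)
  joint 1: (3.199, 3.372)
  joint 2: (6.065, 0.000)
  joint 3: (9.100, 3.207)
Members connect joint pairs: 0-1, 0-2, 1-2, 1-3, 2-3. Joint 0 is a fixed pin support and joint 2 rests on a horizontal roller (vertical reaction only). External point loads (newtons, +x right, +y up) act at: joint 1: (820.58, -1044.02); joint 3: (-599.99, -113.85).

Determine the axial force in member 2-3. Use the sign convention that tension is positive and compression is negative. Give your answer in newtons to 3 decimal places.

-175.212

N=4 nodes, M=5 members, R=3 reactions → 2N=8, M+R=8
member 0 (0-1): L=4.6480, (cx,cy)=(0.6883,0.7255)
member 1 (0-2): L=6.0650, (cx,cy)=(1.0000,0.0000)
member 2 (1-2): L=4.4254, (cx,cy)=(0.6476,-0.7620)
member 3 (1-3): L=5.9033, (cx,cy)=(0.9996,-0.0280)
member 4 (2-3): L=4.4154, (cx,cy)=(0.6874,0.7263)
solve A·x = −loads:
  F[0-1] = -409.9554 N (compression)
  F[0-2] = +502.7425 N (tension)
  F[1-2] = -962.2529 N (compression)
  F[1-3] = -479.7436 N (compression)
  F[2-3] = -175.2118 N (compression)
  Rx@0 = -220.5900 N
  Ry@0 = +297.4112 N
  Ry@2 = +860.4588 N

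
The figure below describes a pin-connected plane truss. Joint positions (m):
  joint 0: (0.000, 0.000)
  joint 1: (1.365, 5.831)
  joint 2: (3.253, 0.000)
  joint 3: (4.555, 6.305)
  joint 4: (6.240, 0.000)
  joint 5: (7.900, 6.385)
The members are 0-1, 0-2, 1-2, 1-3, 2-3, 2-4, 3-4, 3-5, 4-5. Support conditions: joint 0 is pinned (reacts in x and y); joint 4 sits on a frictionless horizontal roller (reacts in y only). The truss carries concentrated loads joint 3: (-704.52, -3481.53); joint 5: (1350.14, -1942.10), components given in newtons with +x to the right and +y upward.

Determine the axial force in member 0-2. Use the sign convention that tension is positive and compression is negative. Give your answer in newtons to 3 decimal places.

587.991

N=6 nodes, M=9 members, R=3 reactions → 2N=12, M+R=12
member 0 (0-1): L=5.9886, (cx,cy)=(0.2279,0.9737)
member 1 (0-2): L=3.2530, (cx,cy)=(1.0000,0.0000)
member 2 (1-2): L=6.1290, (cx,cy)=(0.3080,-0.9514)
member 3 (1-3): L=3.2250, (cx,cy)=(0.9891,0.1470)
member 4 (2-3): L=6.4380, (cx,cy)=(0.2022,0.9793)
member 5 (2-4): L=2.9870, (cx,cy)=(1.0000,0.0000)
member 6 (3-4): L=6.5263, (cx,cy)=(0.2582,-0.9661)
member 7 (3-5): L=3.3460, (cx,cy)=(0.9997,0.0239)
member 8 (4-5): L=6.5973, (cx,cy)=(0.2516,0.9678)
solve A·x = −loads:
  F[0-1] = +252.8337 N (tension)
  F[0-2] = +587.9912 N (tension)
  F[1-2] = -238.2958 N (compression)
  F[1-3] = +132.4725 N (tension)
  F[2-3] = +231.4915 N (tension)
  F[2-4] = +467.7703 N (tension)
  F[3-4] = -3812.3218 N (compression)
  F[3-5] = +1867.1960 N (tension)
  F[4-5] = -2052.7897 N (compression)
  Rx@0 = -645.6200 N
  Ry@0 = -246.1784 N
  Ry@4 = +5669.8084 N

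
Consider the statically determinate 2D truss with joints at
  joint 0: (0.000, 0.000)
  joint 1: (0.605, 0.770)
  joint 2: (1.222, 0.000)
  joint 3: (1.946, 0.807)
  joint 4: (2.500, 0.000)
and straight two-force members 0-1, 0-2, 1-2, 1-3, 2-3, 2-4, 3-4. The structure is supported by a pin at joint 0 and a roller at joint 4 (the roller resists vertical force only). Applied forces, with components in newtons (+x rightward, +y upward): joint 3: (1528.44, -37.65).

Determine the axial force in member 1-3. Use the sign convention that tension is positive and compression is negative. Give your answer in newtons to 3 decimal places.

753.396

N=5 nodes, M=7 members, R=3 reactions → 2N=10, M+R=10
member 0 (0-1): L=0.9792, (cx,cy)=(0.6178,0.7863)
member 1 (0-2): L=1.2220, (cx,cy)=(1.0000,0.0000)
member 2 (1-2): L=0.9867, (cx,cy)=(0.6253,-0.7804)
member 3 (1-3): L=1.3415, (cx,cy)=(0.9996,0.0276)
member 4 (2-3): L=1.0842, (cx,cy)=(0.6678,0.7443)
member 5 (2-4): L=1.2780, (cx,cy)=(1.0000,0.0000)
member 6 (3-4): L=0.9789, (cx,cy)=(0.5660,-0.8244)
solve A·x = −loads:
  F[0-1] = +616.8458 N (tension)
  F[0-2] = +1147.3393 N (tension)
  F[1-2] = -594.9170 N (compression)
  F[1-3] = +753.3965 N (tension)
  F[2-3] = +623.7107 N (tension)
  F[2-4] = +358.8212 N (tension)
  F[3-4] = -633.9989 N (compression)
  Rx@0 = -1528.4400 N
  Ry@0 = -485.0372 N
  Ry@4 = +522.6872 N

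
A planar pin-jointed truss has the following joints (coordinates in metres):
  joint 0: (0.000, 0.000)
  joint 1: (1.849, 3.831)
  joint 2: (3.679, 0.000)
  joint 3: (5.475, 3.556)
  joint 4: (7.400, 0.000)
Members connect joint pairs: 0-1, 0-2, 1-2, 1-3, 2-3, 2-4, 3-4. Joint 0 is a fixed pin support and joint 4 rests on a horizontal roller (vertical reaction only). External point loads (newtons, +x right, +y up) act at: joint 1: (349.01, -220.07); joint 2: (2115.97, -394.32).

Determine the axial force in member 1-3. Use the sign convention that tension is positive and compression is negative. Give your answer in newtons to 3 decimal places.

-436.328

N=5 nodes, M=7 members, R=3 reactions → 2N=10, M+R=10
member 0 (0-1): L=4.2539, (cx,cy)=(0.4347,0.9006)
member 1 (0-2): L=3.6790, (cx,cy)=(1.0000,0.0000)
member 2 (1-2): L=4.2456, (cx,cy)=(0.4310,-0.9023)
member 3 (1-3): L=3.6364, (cx,cy)=(0.9971,-0.0756)
member 4 (2-3): L=3.9838, (cx,cy)=(0.4508,0.8926)
member 5 (2-4): L=3.7210, (cx,cy)=(1.0000,0.0000)
member 6 (3-4): L=4.0436, (cx,cy)=(0.4761,-0.8794)
solve A·x = −loads:
  F[0-1] = -202.8417 N (compression)
  F[0-2] = +2553.1479 N (tension)
  F[1-2] = -4.8710 N (compression)
  F[1-3] = -436.3278 N (compression)
  F[2-3] = +446.6835 N (tension)
  F[2-4] = +233.7025 N (tension)
  F[3-4] = -490.9096 N (compression)
  Rx@0 = -2464.9800 N
  Ry@0 = +182.6778 N
  Ry@4 = +431.7122 N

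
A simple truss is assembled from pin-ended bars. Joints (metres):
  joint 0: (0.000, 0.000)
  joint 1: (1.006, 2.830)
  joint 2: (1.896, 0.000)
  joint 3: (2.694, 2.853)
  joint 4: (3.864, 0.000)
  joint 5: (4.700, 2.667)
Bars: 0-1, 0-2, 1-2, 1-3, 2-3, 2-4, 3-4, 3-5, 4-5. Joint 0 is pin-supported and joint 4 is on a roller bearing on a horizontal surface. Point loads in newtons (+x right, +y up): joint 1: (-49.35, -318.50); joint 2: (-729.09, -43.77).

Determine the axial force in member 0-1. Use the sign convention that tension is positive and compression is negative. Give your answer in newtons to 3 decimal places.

-312.039

N=6 nodes, M=9 members, R=3 reactions → 2N=12, M+R=12
member 0 (0-1): L=3.0035, (cx,cy)=(0.3349,0.9422)
member 1 (0-2): L=1.8960, (cx,cy)=(1.0000,0.0000)
member 2 (1-2): L=2.9666, (cx,cy)=(0.3000,-0.9539)
member 3 (1-3): L=1.6882, (cx,cy)=(0.9999,0.0136)
member 4 (2-3): L=2.9625, (cx,cy)=(0.2694,0.9630)
member 5 (2-4): L=1.9680, (cx,cy)=(1.0000,0.0000)
member 6 (3-4): L=3.0836, (cx,cy)=(0.3794,-0.9252)
member 7 (3-5): L=2.0146, (cx,cy)=(0.9957,-0.0923)
member 8 (4-5): L=2.7950, (cx,cy)=(0.2991,0.9542)
solve A·x = −loads:
  F[0-1] = -312.0387 N (compression)
  F[0-2] = -673.9245 N (compression)
  F[1-2] = -26.3426 N (compression)
  F[1-3] = -47.2670 N (compression)
  F[2-3] = +71.5437 N (tension)
  F[2-4] = +27.9911 N (tension)
  F[3-4] = -73.7719 N (compression)
  F[3-5] = +0.0000 N (tension)
  F[4-5] = -0.0000 N (compression)
  Rx@0 = +778.4400 N
  Ry@0 = +294.0147 N
  Ry@4 = +68.2553 N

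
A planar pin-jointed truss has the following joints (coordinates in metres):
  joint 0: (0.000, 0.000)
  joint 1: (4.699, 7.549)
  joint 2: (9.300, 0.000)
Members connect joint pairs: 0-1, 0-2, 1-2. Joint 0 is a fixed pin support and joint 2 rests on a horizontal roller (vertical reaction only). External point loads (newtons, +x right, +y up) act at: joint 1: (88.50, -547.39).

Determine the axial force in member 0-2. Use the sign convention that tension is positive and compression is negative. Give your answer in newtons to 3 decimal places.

N=3 nodes, M=3 members, R=3 reactions → 2N=6, M+R=6
member 0 (0-1): L=8.8920, (cx,cy)=(0.5285,0.8490)
member 1 (0-2): L=9.3000, (cx,cy)=(1.0000,0.0000)
member 2 (1-2): L=8.8406, (cx,cy)=(0.5204,-0.8539)
solve A·x = −loads:
  F[0-1] = -234.3724 N (compression)
  F[0-2] = +212.3544 N (tension)
  F[1-2] = -408.0299 N (compression)
  Rx@0 = -88.5000 N
  Ry@0 = +198.9736 N
  Ry@2 = +348.4164 N

212.354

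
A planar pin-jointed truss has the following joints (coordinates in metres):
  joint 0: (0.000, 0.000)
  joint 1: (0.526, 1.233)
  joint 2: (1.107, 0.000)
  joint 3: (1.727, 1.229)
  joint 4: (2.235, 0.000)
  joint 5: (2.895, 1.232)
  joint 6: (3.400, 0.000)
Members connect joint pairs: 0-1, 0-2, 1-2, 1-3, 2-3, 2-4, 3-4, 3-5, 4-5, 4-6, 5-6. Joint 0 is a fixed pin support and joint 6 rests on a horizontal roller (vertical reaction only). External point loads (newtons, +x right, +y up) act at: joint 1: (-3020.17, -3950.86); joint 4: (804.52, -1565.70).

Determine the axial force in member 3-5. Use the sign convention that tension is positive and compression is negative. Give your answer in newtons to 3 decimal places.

N=7 nodes, M=11 members, R=3 reactions → 2N=14, M+R=14
member 0 (0-1): L=1.3405, (cx,cy)=(0.3924,0.9198)
member 1 (0-2): L=1.1070, (cx,cy)=(1.0000,0.0000)
member 2 (1-2): L=1.3630, (cx,cy)=(0.4263,-0.9046)
member 3 (1-3): L=1.2010, (cx,cy)=(1.0000,-0.0033)
member 4 (2-3): L=1.3765, (cx,cy)=(0.4504,0.8928)
member 5 (2-4): L=1.1280, (cx,cy)=(1.0000,0.0000)
member 6 (3-4): L=1.3299, (cx,cy)=(0.3820,-0.9242)
member 7 (3-5): L=1.1680, (cx,cy)=(1.0000,0.0026)
member 8 (4-5): L=1.3976, (cx,cy)=(0.4722,0.8815)
member 9 (4-6): L=1.1650, (cx,cy)=(1.0000,0.0000)
member 10 (5-6): L=1.3315, (cx,cy)=(0.3793,-0.9253)
solve A·x = −loads:
  F[0-1] = -5404.8473 N (compression)
  F[0-2] = -94.8517 N (compression)
  F[1-2] = +1126.5954 N (tension)
  F[1-3] = +419.1556 N (tension)
  F[2-3] = -1141.4588 N (compression)
  F[2-4] = +899.4879 N (tension)
  F[3-4] = +1102.8256 N (tension)
  F[3-5] = -516.2463 N (compression)
  F[4-5] = +619.9902 N (tension)
  F[4-6] = +223.4719 N (tension)
  F[5-6] = -589.2064 N (compression)
  Rx@0 = +2215.6500 N
  Ry@0 = +4971.3770 N
  Ry@6 = +545.1830 N

-516.246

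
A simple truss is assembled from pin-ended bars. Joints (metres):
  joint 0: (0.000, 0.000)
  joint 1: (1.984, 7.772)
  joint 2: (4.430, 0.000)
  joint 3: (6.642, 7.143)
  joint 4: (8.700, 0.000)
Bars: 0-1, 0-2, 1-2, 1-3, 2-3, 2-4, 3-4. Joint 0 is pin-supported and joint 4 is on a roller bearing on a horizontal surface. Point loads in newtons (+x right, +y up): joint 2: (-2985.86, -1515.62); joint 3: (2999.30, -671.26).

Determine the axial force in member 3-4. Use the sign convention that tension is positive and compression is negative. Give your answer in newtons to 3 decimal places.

N=5 nodes, M=7 members, R=3 reactions → 2N=10, M+R=10
member 0 (0-1): L=8.0212, (cx,cy)=(0.2473,0.9689)
member 1 (0-2): L=4.4300, (cx,cy)=(1.0000,0.0000)
member 2 (1-2): L=8.1478, (cx,cy)=(0.3002,-0.9539)
member 3 (1-3): L=4.7003, (cx,cy)=(0.9910,-0.1338)
member 4 (2-3): L=7.4777, (cx,cy)=(0.2958,0.9552)
member 5 (2-4): L=4.2700, (cx,cy)=(1.0000,0.0000)
member 6 (3-4): L=7.4336, (cx,cy)=(0.2769,-0.9609)
solve A·x = −loads:
  F[0-1] = +1609.8905 N (tension)
  F[0-2] = -384.7558 N (compression)
  F[1-2] = -1766.7508 N (compression)
  F[1-3] = +937.0080 N (tension)
  F[2-3] = +3350.8457 N (tension)
  F[2-4] = +1079.4914 N (tension)
  F[3-4] = -3899.1564 N (compression)
  Rx@0 = -13.4400 N
  Ry@0 = -1559.8677 N
  Ry@4 = +3746.7477 N

-3899.156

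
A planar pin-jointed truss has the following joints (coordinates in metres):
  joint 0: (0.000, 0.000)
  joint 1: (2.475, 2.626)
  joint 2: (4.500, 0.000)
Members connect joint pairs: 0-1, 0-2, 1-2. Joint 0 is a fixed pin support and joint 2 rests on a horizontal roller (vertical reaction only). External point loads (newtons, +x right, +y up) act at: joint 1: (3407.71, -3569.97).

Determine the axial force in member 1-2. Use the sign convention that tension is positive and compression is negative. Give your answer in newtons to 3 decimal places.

N=3 nodes, M=3 members, R=3 reactions → 2N=6, M+R=6
member 0 (0-1): L=3.6085, (cx,cy)=(0.6859,0.7277)
member 1 (0-2): L=4.5000, (cx,cy)=(1.0000,0.0000)
member 2 (1-2): L=3.3161, (cx,cy)=(0.6107,-0.7919)
solve A·x = −loads:
  F[0-1] = +525.0669 N (tension)
  F[0-2] = +3047.5800 N (tension)
  F[1-2] = -4990.6526 N (compression)
  Rx@0 = -3407.7100 N
  Ry@0 = -382.1016 N
  Ry@2 = +3952.0716 N

-4990.653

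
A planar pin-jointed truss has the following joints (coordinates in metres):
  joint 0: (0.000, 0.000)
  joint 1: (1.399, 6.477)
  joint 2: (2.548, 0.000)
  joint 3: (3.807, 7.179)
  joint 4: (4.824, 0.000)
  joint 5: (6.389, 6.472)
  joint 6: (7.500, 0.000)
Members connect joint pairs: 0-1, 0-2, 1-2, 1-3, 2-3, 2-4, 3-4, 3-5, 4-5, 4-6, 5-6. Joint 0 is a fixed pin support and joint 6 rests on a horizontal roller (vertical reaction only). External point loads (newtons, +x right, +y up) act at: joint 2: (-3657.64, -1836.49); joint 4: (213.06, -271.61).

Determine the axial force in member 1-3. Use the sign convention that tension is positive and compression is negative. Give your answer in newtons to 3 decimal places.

-510.199

N=7 nodes, M=11 members, R=3 reactions → 2N=14, M+R=14
member 0 (0-1): L=6.6264, (cx,cy)=(0.2111,0.9775)
member 1 (0-2): L=2.5480, (cx,cy)=(1.0000,0.0000)
member 2 (1-2): L=6.5781, (cx,cy)=(0.1747,-0.9846)
member 3 (1-3): L=2.5082, (cx,cy)=(0.9600,0.2799)
member 4 (2-3): L=7.2886, (cx,cy)=(0.1727,0.9850)
member 5 (2-4): L=2.2760, (cx,cy)=(1.0000,0.0000)
member 6 (3-4): L=7.2507, (cx,cy)=(0.1403,-0.9901)
member 7 (3-5): L=2.6770, (cx,cy)=(0.9645,-0.2641)
member 8 (4-5): L=6.6585, (cx,cy)=(0.2350,0.9720)
member 9 (4-6): L=2.6760, (cx,cy)=(1.0000,0.0000)
member 10 (5-6): L=6.5667, (cx,cy)=(0.1692,-0.9856)
solve A·x = −loads:
  F[0-1] = -1339.6816 N (compression)
  F[0-2] = -3161.7380 N (compression)
  F[1-2] = +1184.9058 N (tension)
  F[1-3] = -510.1990 N (compression)
  F[2-3] = +680.0217 N (tension)
  F[2-4] = +585.4048 N (tension)
  F[3-4] = -446.6197 N (compression)
  F[3-5] = -321.1010 N (compression)
  F[4-5] = +734.3874 N (tension)
  F[4-6] = +137.0925 N (tension)
  F[5-6] = -810.2978 N (compression)
  Rx@0 = +3444.5800 N
  Ry@0 = +1309.4836 N
  Ry@6 = +798.6164 N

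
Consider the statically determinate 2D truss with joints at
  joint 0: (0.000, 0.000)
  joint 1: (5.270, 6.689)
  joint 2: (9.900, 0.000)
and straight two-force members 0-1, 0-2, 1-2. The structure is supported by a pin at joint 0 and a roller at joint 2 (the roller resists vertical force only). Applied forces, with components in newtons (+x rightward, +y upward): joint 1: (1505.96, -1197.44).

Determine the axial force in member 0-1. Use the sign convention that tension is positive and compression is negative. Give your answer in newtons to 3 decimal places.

582.429

N=3 nodes, M=3 members, R=3 reactions → 2N=6, M+R=6
member 0 (0-1): L=8.5156, (cx,cy)=(0.6189,0.7855)
member 1 (0-2): L=9.9000, (cx,cy)=(1.0000,0.0000)
member 2 (1-2): L=8.1351, (cx,cy)=(0.5691,-0.8222)
solve A·x = −loads:
  F[0-1] = +582.4287 N (tension)
  F[0-2] = +1145.5162 N (tension)
  F[1-2] = -2012.7154 N (compression)
  Rx@0 = -1505.9600 N
  Ry@0 = -457.4969 N
  Ry@2 = +1654.9369 N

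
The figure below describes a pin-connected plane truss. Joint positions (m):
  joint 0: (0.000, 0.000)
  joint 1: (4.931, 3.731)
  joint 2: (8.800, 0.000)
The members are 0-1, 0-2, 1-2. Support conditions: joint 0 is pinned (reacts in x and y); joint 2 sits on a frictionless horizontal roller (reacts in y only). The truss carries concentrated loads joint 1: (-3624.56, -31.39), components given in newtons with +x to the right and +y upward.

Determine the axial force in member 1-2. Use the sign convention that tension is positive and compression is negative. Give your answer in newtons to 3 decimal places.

2188.484

N=3 nodes, M=3 members, R=3 reactions → 2N=6, M+R=6
member 0 (0-1): L=6.1835, (cx,cy)=(0.7975,0.6034)
member 1 (0-2): L=8.8000, (cx,cy)=(1.0000,0.0000)
member 2 (1-2): L=5.3749, (cx,cy)=(0.7198,-0.6942)
solve A·x = −loads:
  F[0-1] = -2569.7254 N (compression)
  F[0-2] = -1575.3311 N (compression)
  F[1-2] = +2188.4836 N (tension)
  Rx@0 = +3624.5600 N
  Ry@0 = +1550.5320 N
  Ry@2 = -1519.1420 N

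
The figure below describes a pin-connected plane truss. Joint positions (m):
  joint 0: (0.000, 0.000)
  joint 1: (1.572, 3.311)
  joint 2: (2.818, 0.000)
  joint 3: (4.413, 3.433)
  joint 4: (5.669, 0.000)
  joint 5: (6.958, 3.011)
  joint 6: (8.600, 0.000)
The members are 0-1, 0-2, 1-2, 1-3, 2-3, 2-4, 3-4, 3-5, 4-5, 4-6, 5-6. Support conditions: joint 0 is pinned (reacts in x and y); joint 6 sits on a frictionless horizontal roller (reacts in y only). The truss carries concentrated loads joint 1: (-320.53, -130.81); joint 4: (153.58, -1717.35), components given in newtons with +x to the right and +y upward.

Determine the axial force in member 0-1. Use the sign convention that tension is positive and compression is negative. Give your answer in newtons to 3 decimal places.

-902.857

N=7 nodes, M=11 members, R=3 reactions → 2N=14, M+R=14
member 0 (0-1): L=3.6652, (cx,cy)=(0.4289,0.9034)
member 1 (0-2): L=2.8180, (cx,cy)=(1.0000,0.0000)
member 2 (1-2): L=3.5377, (cx,cy)=(0.3522,-0.9359)
member 3 (1-3): L=2.8436, (cx,cy)=(0.9991,0.0429)
member 4 (2-3): L=3.7854, (cx,cy)=(0.4214,0.9069)
member 5 (2-4): L=2.8510, (cx,cy)=(1.0000,0.0000)
member 6 (3-4): L=3.6555, (cx,cy)=(0.3436,-0.9391)
member 7 (3-5): L=2.5797, (cx,cy)=(0.9865,-0.1636)
member 8 (4-5): L=3.2753, (cx,cy)=(0.3936,0.9193)
member 9 (4-6): L=2.9310, (cx,cy)=(1.0000,0.0000)
member 10 (5-6): L=3.4296, (cx,cy)=(0.4788,-0.8779)
solve A·x = −loads:
  F[0-1] = -902.8575 N (compression)
  F[0-2] = +220.2814 N (tension)
  F[1-2] = +717.0265 N (tension)
  F[1-3] = -319.5377 N (compression)
  F[2-3] = -739.9746 N (compression)
  F[2-4] = +784.6132 N (tension)
  F[3-4] = +894.8889 N (tension)
  F[3-5] = -951.3202 N (compression)
  F[4-5] = +953.9199 N (tension)
  F[4-6] = +563.0898 N (tension)
  F[5-6] = -1176.1166 N (compression)
  Rx@0 = +166.9500 N
  Ry@0 = +815.6000 N
  Ry@6 = +1032.5600 N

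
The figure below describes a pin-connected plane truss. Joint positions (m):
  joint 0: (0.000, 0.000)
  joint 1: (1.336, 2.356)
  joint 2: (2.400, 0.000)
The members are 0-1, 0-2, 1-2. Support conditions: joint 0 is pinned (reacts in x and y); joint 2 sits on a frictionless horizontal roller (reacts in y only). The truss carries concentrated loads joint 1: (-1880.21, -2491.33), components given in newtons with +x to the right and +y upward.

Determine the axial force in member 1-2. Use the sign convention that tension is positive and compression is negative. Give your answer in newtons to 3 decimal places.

N=3 nodes, M=3 members, R=3 reactions → 2N=6, M+R=6
member 0 (0-1): L=2.7084, (cx,cy)=(0.4933,0.8699)
member 1 (0-2): L=2.4000, (cx,cy)=(1.0000,0.0000)
member 2 (1-2): L=2.5851, (cx,cy)=(0.4116,-0.9114)
solve A·x = −loads:
  F[0-1] = -3391.5578 N (compression)
  F[0-2] = -207.2448 N (compression)
  F[1-2] = +503.5264 N (tension)
  Rx@0 = +1880.2100 N
  Ry@0 = +2950.2291 N
  Ry@2 = -458.8991 N

503.526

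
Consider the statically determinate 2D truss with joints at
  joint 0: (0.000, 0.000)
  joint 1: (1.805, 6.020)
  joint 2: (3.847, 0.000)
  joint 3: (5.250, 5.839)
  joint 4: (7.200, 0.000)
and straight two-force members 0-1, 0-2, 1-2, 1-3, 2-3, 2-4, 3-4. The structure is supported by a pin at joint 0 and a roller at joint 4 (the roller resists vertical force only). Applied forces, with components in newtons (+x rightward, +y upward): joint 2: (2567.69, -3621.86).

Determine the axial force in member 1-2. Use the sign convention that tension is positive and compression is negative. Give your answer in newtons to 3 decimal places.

N=5 nodes, M=7 members, R=3 reactions → 2N=10, M+R=10
member 0 (0-1): L=6.2848, (cx,cy)=(0.2872,0.9579)
member 1 (0-2): L=3.8470, (cx,cy)=(1.0000,0.0000)
member 2 (1-2): L=6.3569, (cx,cy)=(0.3212,-0.9470)
member 3 (1-3): L=3.4498, (cx,cy)=(0.9986,-0.0525)
member 4 (2-3): L=6.0052, (cx,cy)=(0.2336,0.9723)
member 5 (2-4): L=3.3530, (cx,cy)=(1.0000,0.0000)
member 6 (3-4): L=6.1560, (cx,cy)=(0.3168,-0.9485)
solve A·x = −loads:
  F[0-1] = -1760.8652 N (compression)
  F[0-2] = +3073.4138 N (tension)
  F[1-2] = +1841.9567 N (tension)
  F[1-3] = -1098.9215 N (compression)
  F[2-3] = +1930.9610 N (tension)
  F[2-4] = +646.2752 N (tension)
  F[3-4] = -2040.2434 N (compression)
  Rx@0 = -2567.6900 N
  Ry@0 = +1686.6801 N
  Ry@4 = +1935.1799 N

1841.957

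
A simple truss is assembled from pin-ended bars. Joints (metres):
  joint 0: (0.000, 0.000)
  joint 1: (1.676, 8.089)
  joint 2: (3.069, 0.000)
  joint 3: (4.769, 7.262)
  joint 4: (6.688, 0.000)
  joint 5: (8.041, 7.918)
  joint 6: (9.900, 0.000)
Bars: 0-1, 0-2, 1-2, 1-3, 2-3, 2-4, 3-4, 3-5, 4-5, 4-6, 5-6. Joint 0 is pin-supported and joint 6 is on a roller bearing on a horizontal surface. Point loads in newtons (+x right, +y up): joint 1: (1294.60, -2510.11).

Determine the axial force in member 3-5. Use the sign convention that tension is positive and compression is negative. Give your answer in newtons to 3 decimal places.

N=7 nodes, M=11 members, R=3 reactions → 2N=14, M+R=14
member 0 (0-1): L=8.2608, (cx,cy)=(0.2029,0.9792)
member 1 (0-2): L=3.0690, (cx,cy)=(1.0000,0.0000)
member 2 (1-2): L=8.2081, (cx,cy)=(0.1697,-0.9855)
member 3 (1-3): L=3.2017, (cx,cy)=(0.9661,-0.2583)
member 4 (2-3): L=7.4583, (cx,cy)=(0.2279,0.9737)
member 5 (2-4): L=3.6190, (cx,cy)=(1.0000,0.0000)
member 6 (3-4): L=7.5113, (cx,cy)=(0.2555,-0.9668)
member 7 (3-5): L=3.3371, (cx,cy)=(0.9805,0.1966)
member 8 (4-5): L=8.0328, (cx,cy)=(0.1684,0.9857)
member 9 (4-6): L=3.2120, (cx,cy)=(1.0000,0.0000)
member 10 (5-6): L=8.1333, (cx,cy)=(0.2286,-0.9735)
solve A·x = −loads:
  F[0-1] = -1049.2074 N (compression)
  F[0-2] = +1507.4693 N (tension)
  F[1-2] = -1148.4312 N (compression)
  F[1-3] = -1358.6763 N (compression)
  F[2-3] = +1162.3692 N (tension)
  F[2-4] = +1047.6253 N (tension)
  F[3-4] = -1662.7727 N (compression)
  F[3-5] = -635.2096 N (compression)
  F[4-5] = +1630.8923 N (tension)
  F[4-6] = +348.1161 N (tension)
  F[5-6] = -1523.0411 N (compression)
  Rx@0 = -1294.6000 N
  Ry@0 = +1027.3864 N
  Ry@6 = +1482.7236 N

-635.210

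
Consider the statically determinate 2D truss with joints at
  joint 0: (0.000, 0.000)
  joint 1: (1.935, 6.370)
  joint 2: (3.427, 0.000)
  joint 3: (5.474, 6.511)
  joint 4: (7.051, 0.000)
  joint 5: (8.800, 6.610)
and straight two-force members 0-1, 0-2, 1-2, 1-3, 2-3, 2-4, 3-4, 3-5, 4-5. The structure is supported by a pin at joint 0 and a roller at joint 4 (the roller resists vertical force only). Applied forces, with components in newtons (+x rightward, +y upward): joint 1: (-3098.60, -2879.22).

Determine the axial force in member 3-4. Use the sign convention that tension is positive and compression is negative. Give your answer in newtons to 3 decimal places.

N=6 nodes, M=9 members, R=3 reactions → 2N=12, M+R=12
member 0 (0-1): L=6.6574, (cx,cy)=(0.2907,0.9568)
member 1 (0-2): L=3.4270, (cx,cy)=(1.0000,0.0000)
member 2 (1-2): L=6.5424, (cx,cy)=(0.2281,-0.9736)
member 3 (1-3): L=3.5418, (cx,cy)=(0.9992,0.0398)
member 4 (2-3): L=6.8252, (cx,cy)=(0.2999,0.9540)
member 5 (2-4): L=3.6240, (cx,cy)=(1.0000,0.0000)
member 6 (3-4): L=6.6993, (cx,cy)=(0.2354,-0.9719)
member 7 (3-5): L=3.3275, (cx,cy)=(0.9996,0.0298)
member 8 (4-5): L=6.8375, (cx,cy)=(0.2558,0.9667)
solve A·x = −loads:
  F[0-1] = -5108.9716 N (compression)
  F[0-2] = -1613.6594 N (compression)
  F[1-2] = +2109.9072 N (tension)
  F[1-3] = +1133.3916 N (tension)
  F[2-3] = -2153.4433 N (compression)
  F[2-4] = -486.6366 N (compression)
  F[3-4] = +2067.2821 N (tension)
  F[3-5] = -0.0000 N (compression)
  F[4-5] = -0.0000 N (compression)
  Rx@0 = +3098.6000 N
  Ry@0 = +4888.4090 N
  Ry@4 = -2009.1890 N

2067.282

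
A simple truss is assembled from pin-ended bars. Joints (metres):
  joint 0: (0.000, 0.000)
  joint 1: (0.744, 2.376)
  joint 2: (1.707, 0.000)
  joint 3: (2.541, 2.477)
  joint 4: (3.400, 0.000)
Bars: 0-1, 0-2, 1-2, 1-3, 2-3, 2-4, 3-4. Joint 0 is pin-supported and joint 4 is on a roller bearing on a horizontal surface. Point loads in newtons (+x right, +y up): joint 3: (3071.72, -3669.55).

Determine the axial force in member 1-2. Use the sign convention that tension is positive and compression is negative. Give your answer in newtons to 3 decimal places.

-1358.467

N=5 nodes, M=7 members, R=3 reactions → 2N=10, M+R=10
member 0 (0-1): L=2.4898, (cx,cy)=(0.2988,0.9543)
member 1 (0-2): L=1.7070, (cx,cy)=(1.0000,0.0000)
member 2 (1-2): L=2.5637, (cx,cy)=(0.3756,-0.9268)
member 3 (1-3): L=1.7998, (cx,cy)=(0.9984,0.0561)
member 4 (2-3): L=2.6136, (cx,cy)=(0.3191,0.9477)
member 5 (2-4): L=1.6930, (cx,cy)=(1.0000,0.0000)
member 6 (3-4): L=2.6217, (cx,cy)=(0.3276,-0.9448)
solve A·x = −loads:
  F[0-1] = +1373.4947 N (tension)
  F[0-2] = +2661.2871 N (tension)
  F[1-2] = -1358.4667 N (compression)
  F[1-3] = +922.1582 N (tension)
  F[2-3] = +1328.4368 N (tension)
  F[2-4] = +1727.1162 N (tension)
  F[3-4] = -5271.2610 N (compression)
  Rx@0 = -3071.7200 N
  Ry@0 = -1310.7374 N
  Ry@4 = +4980.2874 N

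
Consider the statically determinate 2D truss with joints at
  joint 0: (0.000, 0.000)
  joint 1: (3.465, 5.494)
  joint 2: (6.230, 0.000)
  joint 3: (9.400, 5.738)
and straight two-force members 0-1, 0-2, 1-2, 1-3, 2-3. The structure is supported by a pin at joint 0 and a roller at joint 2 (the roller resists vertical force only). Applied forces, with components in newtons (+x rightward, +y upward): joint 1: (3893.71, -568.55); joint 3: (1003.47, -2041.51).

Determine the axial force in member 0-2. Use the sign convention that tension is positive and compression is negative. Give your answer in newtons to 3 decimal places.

1652.680

N=4 nodes, M=5 members, R=3 reactions → 2N=8, M+R=8
member 0 (0-1): L=6.4954, (cx,cy)=(0.5335,0.8458)
member 1 (0-2): L=6.2300, (cx,cy)=(1.0000,0.0000)
member 2 (1-2): L=6.1505, (cx,cy)=(0.4496,-0.8933)
member 3 (1-3): L=5.9400, (cx,cy)=(0.9992,0.0411)
member 4 (2-3): L=6.5554, (cx,cy)=(0.4836,0.8753)
solve A·x = −loads:
  F[0-1] = +6082.0594 N (tension)
  F[0-2] = +1652.6799 N (tension)
  F[1-2] = -6295.2709 N (compression)
  F[1-3] = +2182.6922 N (tension)
  F[2-3] = -2434.7702 N (compression)
  Rx@0 = -4897.1800 N
  Ry@0 = -5144.3820 N
  Ry@2 = +7754.4420 N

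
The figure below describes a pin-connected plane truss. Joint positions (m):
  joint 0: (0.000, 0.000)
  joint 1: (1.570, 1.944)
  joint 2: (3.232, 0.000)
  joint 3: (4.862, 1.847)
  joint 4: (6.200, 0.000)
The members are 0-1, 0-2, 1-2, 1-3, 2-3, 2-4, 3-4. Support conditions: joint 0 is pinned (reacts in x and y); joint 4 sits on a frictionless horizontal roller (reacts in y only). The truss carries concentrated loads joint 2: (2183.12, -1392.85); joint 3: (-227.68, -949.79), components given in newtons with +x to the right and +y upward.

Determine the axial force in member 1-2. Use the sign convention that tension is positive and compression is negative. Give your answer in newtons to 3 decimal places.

1298.258

N=5 nodes, M=7 members, R=3 reactions → 2N=10, M+R=10
member 0 (0-1): L=2.4988, (cx,cy)=(0.6283,0.7780)
member 1 (0-2): L=3.2320, (cx,cy)=(1.0000,0.0000)
member 2 (1-2): L=2.5576, (cx,cy)=(0.6498,-0.7601)
member 3 (1-3): L=3.2934, (cx,cy)=(0.9996,-0.0295)
member 4 (2-3): L=2.4634, (cx,cy)=(0.6617,0.7498)
member 5 (2-4): L=2.9680, (cx,cy)=(1.0000,0.0000)
member 6 (3-4): L=2.2807, (cx,cy)=(0.5867,-0.8098)
solve A·x = −loads:
  F[0-1] = -1207.7158 N (compression)
  F[0-2] = +2714.2476 N (tension)
  F[1-2] = +1298.2578 N (tension)
  F[1-3] = -1603.1433 N (compression)
  F[2-3] = +541.5800 N (tension)
  F[2-4] = +1016.4104 N (tension)
  F[3-4] = -1732.5417 N (compression)
  Rx@0 = -1955.4400 N
  Ry@0 = +939.5682 N
  Ry@4 = +1403.0718 N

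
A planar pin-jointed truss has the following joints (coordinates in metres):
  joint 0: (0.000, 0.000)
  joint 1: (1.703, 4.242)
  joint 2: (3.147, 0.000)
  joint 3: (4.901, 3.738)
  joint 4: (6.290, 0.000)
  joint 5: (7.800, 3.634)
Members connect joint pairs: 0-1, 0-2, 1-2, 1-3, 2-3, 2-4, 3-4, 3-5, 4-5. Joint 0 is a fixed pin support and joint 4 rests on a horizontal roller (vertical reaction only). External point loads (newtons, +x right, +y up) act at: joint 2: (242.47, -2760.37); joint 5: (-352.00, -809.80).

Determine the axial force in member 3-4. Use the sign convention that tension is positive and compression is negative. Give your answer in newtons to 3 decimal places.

N=6 nodes, M=9 members, R=3 reactions → 2N=12, M+R=12
member 0 (0-1): L=4.5711, (cx,cy)=(0.3726,0.9280)
member 1 (0-2): L=3.1470, (cx,cy)=(1.0000,0.0000)
member 2 (1-2): L=4.4810, (cx,cy)=(0.3222,-0.9467)
member 3 (1-3): L=3.2375, (cx,cy)=(0.9878,-0.1557)
member 4 (2-3): L=4.1291, (cx,cy)=(0.4248,0.9053)
member 5 (2-4): L=3.1430, (cx,cy)=(1.0000,0.0000)
member 6 (3-4): L=3.9877, (cx,cy)=(0.3483,-0.9374)
member 7 (3-5): L=2.9009, (cx,cy)=(0.9994,-0.0359)
member 8 (4-5): L=3.9352, (cx,cy)=(0.3837,0.9235)
solve A·x = −loads:
  F[0-1] = -1495.9664 N (compression)
  F[0-2] = +447.8067 N (tension)
  F[1-2] = +1647.6770 N (tension)
  F[1-3] = -1101.7276 N (compression)
  F[2-3] = +1326.1904 N (tension)
  F[2-4] = +172.9380 N (tension)
  F[3-4] = -1463.1827 N (compression)
  F[3-5] = -15.2938 N (compression)
  F[4-5] = -877.5204 N (compression)
  Rx@0 = +109.5300 N
  Ry@0 = +1388.2691 N
  Ry@4 = +2181.9009 N

-1463.183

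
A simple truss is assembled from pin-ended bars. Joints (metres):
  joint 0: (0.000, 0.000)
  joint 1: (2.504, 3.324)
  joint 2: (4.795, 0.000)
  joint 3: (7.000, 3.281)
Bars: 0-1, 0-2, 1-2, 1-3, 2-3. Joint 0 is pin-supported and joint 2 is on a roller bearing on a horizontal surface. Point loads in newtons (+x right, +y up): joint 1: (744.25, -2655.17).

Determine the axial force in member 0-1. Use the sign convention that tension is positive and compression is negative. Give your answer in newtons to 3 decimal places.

N=4 nodes, M=5 members, R=3 reactions → 2N=8, M+R=8
member 0 (0-1): L=4.1616, (cx,cy)=(0.6017,0.7987)
member 1 (0-2): L=4.7950, (cx,cy)=(1.0000,0.0000)
member 2 (1-2): L=4.0370, (cx,cy)=(0.5675,-0.8234)
member 3 (1-3): L=4.4962, (cx,cy)=(1.0000,-0.0096)
member 4 (2-3): L=3.9531, (cx,cy)=(0.5578,0.8300)
solve A·x = −loads:
  F[0-1] = -942.3484 N (compression)
  F[0-2] = +1311.2519 N (tension)
  F[1-2] = -2310.5939 N (compression)
  F[1-3] = -0.0000 N (compression)
  F[2-3] = +0.0000 N (tension)
  Rx@0 = -744.2500 N
  Ry@0 = +752.6814 N
  Ry@2 = +1902.4886 N

-942.348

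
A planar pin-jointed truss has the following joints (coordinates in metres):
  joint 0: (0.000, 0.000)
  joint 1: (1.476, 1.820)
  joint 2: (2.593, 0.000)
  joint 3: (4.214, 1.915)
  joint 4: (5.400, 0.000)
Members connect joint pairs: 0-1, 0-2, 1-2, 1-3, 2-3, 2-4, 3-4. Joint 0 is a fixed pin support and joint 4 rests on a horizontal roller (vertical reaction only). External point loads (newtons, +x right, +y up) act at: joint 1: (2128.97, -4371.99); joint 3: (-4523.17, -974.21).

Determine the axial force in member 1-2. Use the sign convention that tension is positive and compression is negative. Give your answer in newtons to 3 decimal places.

N=5 nodes, M=7 members, R=3 reactions → 2N=10, M+R=10
member 0 (0-1): L=2.3433, (cx,cy)=(0.6299,0.7767)
member 1 (0-2): L=2.5930, (cx,cy)=(1.0000,0.0000)
member 2 (1-2): L=2.1354, (cx,cy)=(0.5231,-0.8523)
member 3 (1-3): L=2.7396, (cx,cy)=(0.9994,0.0347)
member 4 (2-3): L=2.5090, (cx,cy)=(0.6461,0.7633)
member 5 (2-4): L=2.8070, (cx,cy)=(1.0000,0.0000)
member 6 (3-4): L=2.2525, (cx,cy)=(0.5265,-0.8502)
solve A·x = −loads:
  F[0-1] = -5507.2989 N (compression)
  F[0-2] = +1074.7675 N (tension)
  F[1-2] = -331.7514 N (compression)
  F[1-3] = -5427.6698 N (compression)
  F[2-3] = +370.4435 N (tension)
  F[2-4] = +661.8975 N (tension)
  F[3-4] = -1257.1110 N (compression)
  Rx@0 = +2394.2000 N
  Ry@0 = +4277.4531 N
  Ry@4 = +1068.7469 N

-331.751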